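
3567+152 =3719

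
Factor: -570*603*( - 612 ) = 2^3*3^5*5^1*17^1*19^1* 67^1 = 210350520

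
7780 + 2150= 9930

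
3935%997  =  944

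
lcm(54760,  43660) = 3230840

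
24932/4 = 6233 = 6233.00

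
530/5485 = 106/1097 = 0.10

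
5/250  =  1/50 = 0.02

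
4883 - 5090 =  - 207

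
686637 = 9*76293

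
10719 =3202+7517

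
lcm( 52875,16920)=423000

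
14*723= 10122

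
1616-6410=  - 4794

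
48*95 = 4560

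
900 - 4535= - 3635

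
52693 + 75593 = 128286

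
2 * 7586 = 15172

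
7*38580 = 270060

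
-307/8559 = - 1+8252/8559 = - 0.04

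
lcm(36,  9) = 36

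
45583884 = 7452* 6117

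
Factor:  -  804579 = -3^1 * 269^1 *997^1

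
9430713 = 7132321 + 2298392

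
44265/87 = 14755/29 =508.79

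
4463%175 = 88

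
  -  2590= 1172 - 3762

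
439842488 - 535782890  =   - 95940402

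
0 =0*162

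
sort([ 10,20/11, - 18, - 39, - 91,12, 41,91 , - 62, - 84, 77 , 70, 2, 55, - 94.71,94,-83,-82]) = [ - 94.71, - 91 ,-84, - 83 , - 82, - 62, - 39, - 18,  20/11,2, 10, 12,41,55,70,77,91,  94 ]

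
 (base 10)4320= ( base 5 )114240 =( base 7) 15411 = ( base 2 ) 1000011100000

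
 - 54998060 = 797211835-852209895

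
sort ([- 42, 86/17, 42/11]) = [ - 42,42/11,86/17 ]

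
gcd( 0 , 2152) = 2152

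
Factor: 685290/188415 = 862/237 = 2^1*3^( - 1)*79^( -1 )*431^1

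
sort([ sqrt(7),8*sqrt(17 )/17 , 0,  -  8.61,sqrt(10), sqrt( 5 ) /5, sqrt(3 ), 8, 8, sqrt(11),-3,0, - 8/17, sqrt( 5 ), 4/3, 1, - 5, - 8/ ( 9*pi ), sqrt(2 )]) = [ - 8.61, - 5, - 3, -8/17, - 8/(9*pi ),0,0,sqrt(5) /5, 1, 4/3, sqrt(2 ), sqrt( 3 ), 8*sqrt(17 )/17,  sqrt( 5),  sqrt(7 ), sqrt(10), sqrt (11 ), 8, 8 ]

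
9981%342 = 63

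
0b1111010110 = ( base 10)982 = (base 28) 172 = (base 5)12412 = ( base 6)4314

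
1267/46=1267/46 = 27.54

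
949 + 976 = 1925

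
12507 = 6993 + 5514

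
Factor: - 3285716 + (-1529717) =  -7^1*71^1*9689^1=- 4815433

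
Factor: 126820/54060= 373/159 = 3^(- 1 ) * 53^(- 1)*373^1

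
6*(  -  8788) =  - 52728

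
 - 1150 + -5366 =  - 6516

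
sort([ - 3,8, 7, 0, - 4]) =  [-4, - 3, 0, 7, 8] 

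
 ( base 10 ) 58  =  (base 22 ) 2E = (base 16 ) 3a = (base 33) 1p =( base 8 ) 72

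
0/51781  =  0 = 0.00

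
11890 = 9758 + 2132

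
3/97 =3/97 = 0.03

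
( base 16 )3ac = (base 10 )940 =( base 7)2512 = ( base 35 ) QU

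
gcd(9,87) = 3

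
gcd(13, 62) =1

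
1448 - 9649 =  - 8201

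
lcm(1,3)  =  3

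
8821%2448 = 1477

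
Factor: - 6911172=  - 2^2*3^2 * 191977^1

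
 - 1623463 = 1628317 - 3251780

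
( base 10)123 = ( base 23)58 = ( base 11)102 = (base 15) 83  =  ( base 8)173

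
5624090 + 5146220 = 10770310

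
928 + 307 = 1235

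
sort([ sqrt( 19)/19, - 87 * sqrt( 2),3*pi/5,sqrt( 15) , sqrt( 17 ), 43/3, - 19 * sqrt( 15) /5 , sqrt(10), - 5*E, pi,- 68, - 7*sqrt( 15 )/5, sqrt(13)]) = [-87*sqrt( 2), - 68, - 19 * sqrt(15 ) /5, - 5*E,- 7*sqrt(15 ) /5, sqrt( 19)/19, 3 * pi/5,  pi, sqrt(10), sqrt( 13) , sqrt( 15 ), sqrt( 17 ), 43/3 ]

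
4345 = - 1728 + 6073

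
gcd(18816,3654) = 42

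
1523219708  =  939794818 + 583424890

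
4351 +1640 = 5991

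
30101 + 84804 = 114905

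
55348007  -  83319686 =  - 27971679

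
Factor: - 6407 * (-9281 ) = 59463367 = 43^1*149^1 * 9281^1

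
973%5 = 3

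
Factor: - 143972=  - 2^2 * 35993^1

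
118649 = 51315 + 67334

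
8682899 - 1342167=7340732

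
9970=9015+955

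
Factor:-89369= - 7^1*17^1*751^1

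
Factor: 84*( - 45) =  - 3780 =- 2^2 * 3^3*5^1*7^1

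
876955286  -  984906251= - 107950965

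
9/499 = 9/499  =  0.02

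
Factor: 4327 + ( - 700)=3^2*13^1*31^1 = 3627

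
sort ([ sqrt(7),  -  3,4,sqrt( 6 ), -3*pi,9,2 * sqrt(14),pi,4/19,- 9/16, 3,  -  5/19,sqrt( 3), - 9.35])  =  [ - 3 *pi,  -  9.35, - 3, - 9/16,-5/19, 4/19,sqrt( 3 ),sqrt( 6 ),sqrt(7 ),3,pi, 4, 2*sqrt(14 ),9]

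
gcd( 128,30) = 2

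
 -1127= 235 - 1362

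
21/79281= 7/26427 = 0.00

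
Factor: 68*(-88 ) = - 5984 = - 2^5*11^1*17^1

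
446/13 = 446/13 = 34.31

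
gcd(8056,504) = 8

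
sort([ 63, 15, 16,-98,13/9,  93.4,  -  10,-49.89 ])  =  [ - 98, - 49.89, - 10 , 13/9, 15, 16,63,93.4]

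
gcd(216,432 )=216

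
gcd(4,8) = 4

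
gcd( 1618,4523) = 1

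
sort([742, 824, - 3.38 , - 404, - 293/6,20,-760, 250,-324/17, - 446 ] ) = [ - 760,-446,-404,-293/6,-324/17 , - 3.38,  20, 250, 742,  824] 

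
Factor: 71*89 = 6319  =  71^1*89^1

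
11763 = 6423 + 5340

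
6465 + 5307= 11772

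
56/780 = 14/195 = 0.07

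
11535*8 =92280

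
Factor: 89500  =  2^2*5^3*179^1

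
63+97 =160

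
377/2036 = 377/2036 = 0.19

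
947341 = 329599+617742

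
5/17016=5/17016= 0.00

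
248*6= 1488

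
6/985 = 6/985=0.01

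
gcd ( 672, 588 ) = 84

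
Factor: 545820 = 2^2 * 3^1*5^1*11^1*827^1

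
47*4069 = 191243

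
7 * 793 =5551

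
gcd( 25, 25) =25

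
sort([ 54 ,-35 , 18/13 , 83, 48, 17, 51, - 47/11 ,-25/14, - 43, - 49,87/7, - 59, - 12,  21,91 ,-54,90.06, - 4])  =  [ - 59, - 54 , - 49, - 43, - 35, - 12,  -  47/11 , - 4, - 25/14 , 18/13, 87/7,  17, 21,48,51, 54, 83,  90.06,91]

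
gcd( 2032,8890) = 254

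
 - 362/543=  - 1 + 1/3 = - 0.67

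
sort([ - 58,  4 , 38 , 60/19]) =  [ - 58,  60/19,4, 38 ] 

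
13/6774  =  13/6774 =0.00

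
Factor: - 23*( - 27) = 621=3^3*23^1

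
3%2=1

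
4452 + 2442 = 6894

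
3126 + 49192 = 52318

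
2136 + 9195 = 11331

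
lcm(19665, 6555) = 19665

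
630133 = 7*90019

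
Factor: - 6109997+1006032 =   -  5103965 = - 5^1*37^1*47^1*587^1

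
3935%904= 319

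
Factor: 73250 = 2^1*5^3*293^1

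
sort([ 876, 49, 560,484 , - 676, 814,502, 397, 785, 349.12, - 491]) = [ - 676, - 491, 49, 349.12 , 397, 484, 502, 560, 785,814,876]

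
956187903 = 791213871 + 164974032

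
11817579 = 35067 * 337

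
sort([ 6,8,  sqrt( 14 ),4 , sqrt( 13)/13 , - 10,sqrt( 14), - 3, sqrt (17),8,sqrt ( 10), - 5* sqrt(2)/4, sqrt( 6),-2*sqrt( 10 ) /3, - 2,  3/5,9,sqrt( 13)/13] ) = [ - 10,- 3, - 2 * sqrt( 10)/3, - 2, - 5*sqrt (2 )/4 , sqrt (13 )/13,sqrt( 13)/13,3/5, sqrt (6), sqrt( 10 ), sqrt( 14 )  ,  sqrt (14 ),4,  sqrt(17 ), 6,8,8,9 ] 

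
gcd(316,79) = 79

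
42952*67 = 2877784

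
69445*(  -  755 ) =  - 52430975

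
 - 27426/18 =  - 1524 + 1/3=- 1523.67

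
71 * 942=66882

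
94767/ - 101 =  - 94767/101 = -  938.29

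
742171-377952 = 364219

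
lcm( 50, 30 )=150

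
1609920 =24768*65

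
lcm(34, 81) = 2754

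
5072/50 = 101+11/25 = 101.44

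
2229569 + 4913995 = 7143564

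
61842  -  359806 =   -  297964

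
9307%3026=229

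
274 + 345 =619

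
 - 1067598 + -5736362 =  - 6803960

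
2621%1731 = 890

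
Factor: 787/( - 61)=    - 61^(-1)*787^1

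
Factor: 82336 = 2^5*31^1*83^1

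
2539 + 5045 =7584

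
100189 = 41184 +59005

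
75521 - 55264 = 20257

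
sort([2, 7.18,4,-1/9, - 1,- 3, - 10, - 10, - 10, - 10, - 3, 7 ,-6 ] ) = [ - 10,-10,-10, - 10, - 6, - 3,-3, - 1 , - 1/9,2, 4 , 7, 7.18]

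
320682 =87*3686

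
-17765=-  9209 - 8556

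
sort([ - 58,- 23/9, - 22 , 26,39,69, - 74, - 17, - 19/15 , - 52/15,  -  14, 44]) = [ - 74,  -  58 , - 22, - 17, - 14, - 52/15, - 23/9, -19/15,26,39,44,69]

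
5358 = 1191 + 4167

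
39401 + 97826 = 137227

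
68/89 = 68/89 = 0.76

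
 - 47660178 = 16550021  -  64210199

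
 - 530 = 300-830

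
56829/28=56829/28 = 2029.61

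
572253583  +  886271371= 1458524954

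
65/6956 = 65/6956= 0.01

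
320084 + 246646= 566730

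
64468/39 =64468/39 =1653.03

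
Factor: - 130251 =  - 3^1*11^1*3947^1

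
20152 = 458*44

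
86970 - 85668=1302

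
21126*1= 21126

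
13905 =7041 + 6864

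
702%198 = 108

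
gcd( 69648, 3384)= 24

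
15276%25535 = 15276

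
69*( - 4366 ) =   -  301254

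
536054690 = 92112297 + 443942393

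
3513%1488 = 537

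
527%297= 230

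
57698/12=4808 + 1/6 = 4808.17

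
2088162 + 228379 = 2316541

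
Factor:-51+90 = 3^1 *13^1 = 39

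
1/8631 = 1/8631 = 0.00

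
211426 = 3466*61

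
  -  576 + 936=360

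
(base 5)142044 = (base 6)43151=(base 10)5899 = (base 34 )53H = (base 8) 13413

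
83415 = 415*201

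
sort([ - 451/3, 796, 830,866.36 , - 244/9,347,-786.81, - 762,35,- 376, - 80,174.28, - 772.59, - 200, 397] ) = [-786.81 ,  -  772.59 ,- 762, - 376, -200, - 451/3, - 80,- 244/9, 35,174.28, 347, 397, 796,830, 866.36] 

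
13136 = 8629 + 4507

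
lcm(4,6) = 12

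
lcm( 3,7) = 21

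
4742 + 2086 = 6828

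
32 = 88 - 56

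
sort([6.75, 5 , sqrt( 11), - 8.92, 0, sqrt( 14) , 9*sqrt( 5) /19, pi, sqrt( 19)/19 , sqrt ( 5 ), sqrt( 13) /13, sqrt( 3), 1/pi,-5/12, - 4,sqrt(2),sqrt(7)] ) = [ - 8.92, - 4, - 5/12, 0,sqrt(19 ) /19, sqrt(13)/13,1/pi, 9*sqrt( 5) /19,sqrt( 2), sqrt( 3 ) , sqrt(5),  sqrt( 7 ), pi,sqrt( 11),sqrt(14),5,6.75 ] 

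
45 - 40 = 5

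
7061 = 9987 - 2926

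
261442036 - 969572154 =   -  708130118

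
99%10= 9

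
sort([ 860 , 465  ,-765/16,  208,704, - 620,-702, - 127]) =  [ - 702 ,-620,- 127,-765/16, 208, 465,  704,860 ]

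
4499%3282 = 1217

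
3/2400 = 1/800  =  0.00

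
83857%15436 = 6677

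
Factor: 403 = 13^1*31^1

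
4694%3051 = 1643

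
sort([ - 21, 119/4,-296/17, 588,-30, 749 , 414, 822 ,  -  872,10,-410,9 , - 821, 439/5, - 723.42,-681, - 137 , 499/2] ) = [ - 872, - 821, - 723.42 ,-681,-410 , - 137 , - 30,-21, - 296/17,9,10, 119/4, 439/5 , 499/2,414, 588,  749,822]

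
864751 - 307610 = 557141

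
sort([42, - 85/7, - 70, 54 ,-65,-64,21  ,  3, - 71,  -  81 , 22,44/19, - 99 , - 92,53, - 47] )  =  [-99, - 92, - 81, - 71, - 70,-65, - 64 ,-47, - 85/7, 44/19, 3,  21,22,42, 53, 54 ]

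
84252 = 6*14042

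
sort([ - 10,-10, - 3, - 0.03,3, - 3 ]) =[  -  10, - 10, - 3, - 3, - 0.03, 3]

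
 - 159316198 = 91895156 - 251211354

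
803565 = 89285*9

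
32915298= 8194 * 4017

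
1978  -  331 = 1647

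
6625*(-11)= - 72875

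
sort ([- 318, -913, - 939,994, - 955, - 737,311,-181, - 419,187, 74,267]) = [ -955 , - 939, - 913,-737, -419,-318 , -181, 74, 187,  267 , 311 , 994]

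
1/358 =1/358 =0.00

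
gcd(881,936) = 1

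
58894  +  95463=154357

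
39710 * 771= 30616410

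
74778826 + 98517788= 173296614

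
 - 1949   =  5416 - 7365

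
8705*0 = 0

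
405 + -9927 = - 9522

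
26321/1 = 26321 = 26321.00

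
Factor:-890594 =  - 2^1 * 445297^1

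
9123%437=383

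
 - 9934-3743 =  - 13677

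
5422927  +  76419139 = 81842066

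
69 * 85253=5882457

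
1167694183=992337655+175356528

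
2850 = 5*570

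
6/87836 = 3/43918 = 0.00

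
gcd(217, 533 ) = 1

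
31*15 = 465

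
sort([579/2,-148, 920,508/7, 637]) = [ - 148 , 508/7,579/2,  637, 920]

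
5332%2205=922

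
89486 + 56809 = 146295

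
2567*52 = 133484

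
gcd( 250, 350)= 50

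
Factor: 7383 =3^1*23^1*107^1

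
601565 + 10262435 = 10864000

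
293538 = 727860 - 434322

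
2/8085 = 2/8085 = 0.00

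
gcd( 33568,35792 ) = 16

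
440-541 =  - 101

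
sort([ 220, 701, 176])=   [ 176, 220, 701 ] 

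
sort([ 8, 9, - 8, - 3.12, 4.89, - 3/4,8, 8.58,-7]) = [-8 , - 7,-3.12,-3/4,4.89, 8 , 8,  8.58,9]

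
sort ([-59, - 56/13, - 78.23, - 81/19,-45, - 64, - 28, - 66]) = [ - 78.23, - 66, - 64, - 59, - 45, - 28, - 56/13, - 81/19] 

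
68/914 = 34/457=0.07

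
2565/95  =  27 = 27.00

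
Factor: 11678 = 2^1*5839^1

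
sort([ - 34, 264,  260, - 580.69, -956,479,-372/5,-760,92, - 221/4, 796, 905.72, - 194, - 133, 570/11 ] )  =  [ - 956, - 760,-580.69, - 194,-133,-372/5, -221/4, - 34, 570/11, 92,260,264, 479,796,  905.72]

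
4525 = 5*905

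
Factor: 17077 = 17077^1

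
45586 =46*991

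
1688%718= 252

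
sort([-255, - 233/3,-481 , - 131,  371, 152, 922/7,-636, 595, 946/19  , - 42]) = [ - 636, - 481,- 255, - 131,-233/3, - 42, 946/19, 922/7,152,  371, 595 ]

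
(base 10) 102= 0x66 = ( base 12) 86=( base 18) 5c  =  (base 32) 36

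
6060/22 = 275 + 5/11 = 275.45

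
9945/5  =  1989 =1989.00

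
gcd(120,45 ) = 15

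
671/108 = 671/108 = 6.21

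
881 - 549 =332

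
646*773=499358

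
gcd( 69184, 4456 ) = 8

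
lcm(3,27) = 27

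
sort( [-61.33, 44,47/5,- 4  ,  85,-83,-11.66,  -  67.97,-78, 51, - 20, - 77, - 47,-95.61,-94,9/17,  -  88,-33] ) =[ - 95.61,-94 , - 88,- 83,-78, - 77,-67.97,-61.33,-47, - 33, - 20,- 11.66,- 4,9/17,47/5, 44,51 , 85]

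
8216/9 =8216/9 = 912.89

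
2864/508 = 5 + 81/127 = 5.64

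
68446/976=70 + 63/488 = 70.13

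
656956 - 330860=326096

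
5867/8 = 733  +  3/8 = 733.38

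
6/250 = 3/125 = 0.02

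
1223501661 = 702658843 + 520842818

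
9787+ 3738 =13525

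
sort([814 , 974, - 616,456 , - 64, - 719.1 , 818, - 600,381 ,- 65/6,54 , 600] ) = [  -  719.1, -616, - 600,  -  64,- 65/6,54,381,456,600 , 814,818, 974]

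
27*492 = 13284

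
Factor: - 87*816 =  - 2^4 * 3^2*17^1*29^1 = - 70992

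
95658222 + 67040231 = 162698453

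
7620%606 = 348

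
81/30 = 2+7/10 = 2.70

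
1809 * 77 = 139293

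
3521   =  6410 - 2889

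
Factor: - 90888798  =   - 2^1*3^1*7^1*11^1*13^1*37^1*409^1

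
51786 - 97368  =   - 45582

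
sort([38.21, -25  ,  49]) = [-25, 38.21, 49]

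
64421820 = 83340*773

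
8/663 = 8/663 = 0.01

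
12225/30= 815/2 = 407.50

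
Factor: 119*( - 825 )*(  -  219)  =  3^2*5^2*7^1*11^1*17^1*73^1 = 21500325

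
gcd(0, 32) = 32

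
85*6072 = 516120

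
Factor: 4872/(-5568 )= -7/8 = -  2^( - 3)*7^1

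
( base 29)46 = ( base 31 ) 3t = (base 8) 172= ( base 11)101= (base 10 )122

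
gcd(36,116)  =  4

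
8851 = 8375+476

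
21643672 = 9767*2216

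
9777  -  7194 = 2583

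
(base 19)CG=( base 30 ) 84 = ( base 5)1434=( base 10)244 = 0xf4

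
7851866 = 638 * 12307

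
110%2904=110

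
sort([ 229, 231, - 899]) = [-899,229 , 231]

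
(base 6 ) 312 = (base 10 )116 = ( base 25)4g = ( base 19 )62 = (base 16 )74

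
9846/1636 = 4923/818 = 6.02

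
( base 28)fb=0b110101111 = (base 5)3211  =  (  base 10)431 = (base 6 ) 1555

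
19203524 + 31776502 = 50980026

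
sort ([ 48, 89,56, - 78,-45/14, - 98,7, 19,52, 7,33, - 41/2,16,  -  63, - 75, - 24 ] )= [-98, - 78, - 75, - 63, - 24,-41/2, - 45/14, 7,7,16, 19,33, 48, 52, 56,89 ] 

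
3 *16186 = 48558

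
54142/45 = 54142/45 =1203.16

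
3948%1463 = 1022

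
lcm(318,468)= 24804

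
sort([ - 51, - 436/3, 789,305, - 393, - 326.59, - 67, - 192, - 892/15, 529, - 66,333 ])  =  [ - 393, - 326.59,-192 , - 436/3, - 67,-66  , - 892/15,-51, 305, 333, 529, 789] 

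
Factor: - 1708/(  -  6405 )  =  2^2* 3^( - 1)*5^( - 1 ) = 4/15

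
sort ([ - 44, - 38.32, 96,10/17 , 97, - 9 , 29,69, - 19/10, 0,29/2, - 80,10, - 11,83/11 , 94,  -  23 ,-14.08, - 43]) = [ - 80,-44, - 43, - 38.32, - 23, - 14.08, - 11, - 9,-19/10,0, 10/17, 83/11, 10 , 29/2,29, 69, 94, 96, 97 ] 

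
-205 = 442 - 647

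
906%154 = 136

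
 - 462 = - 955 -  - 493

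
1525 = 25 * 61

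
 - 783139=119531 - 902670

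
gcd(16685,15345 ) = 5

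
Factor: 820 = 2^2*5^1*41^1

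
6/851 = 6/851 = 0.01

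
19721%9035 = 1651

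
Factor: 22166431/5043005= 5^( - 1 ) * 7^1*11^( - 1)*1381^1*2293^1*91691^( - 1 )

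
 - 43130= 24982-68112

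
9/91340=9/91340 = 0.00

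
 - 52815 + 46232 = - 6583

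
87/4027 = 87/4027=0.02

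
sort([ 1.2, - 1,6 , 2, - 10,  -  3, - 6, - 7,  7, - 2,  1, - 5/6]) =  [ - 10,- 7, -6, - 3, - 2, - 1 , - 5/6,  1,  1.2, 2, 6  ,  7 ] 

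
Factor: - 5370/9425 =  - 2^1*3^1*5^( - 1)*13^( - 1)*29^( - 1)*179^1 = -  1074/1885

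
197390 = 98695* 2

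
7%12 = 7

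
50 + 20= 70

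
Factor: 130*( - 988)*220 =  - 28256800 = - 2^5*5^2*11^1*13^2*19^1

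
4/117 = 4/117 = 0.03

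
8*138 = 1104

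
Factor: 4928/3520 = 7/5 = 5^( - 1 )*7^1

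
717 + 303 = 1020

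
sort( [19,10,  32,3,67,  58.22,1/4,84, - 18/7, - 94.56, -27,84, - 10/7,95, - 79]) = [ - 94.56, - 79, - 27, - 18/7, - 10/7, 1/4, 3 , 10, 19,32, 58.22 , 67,84,84, 95 ] 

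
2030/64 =31  +  23/32=31.72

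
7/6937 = 1/991 = 0.00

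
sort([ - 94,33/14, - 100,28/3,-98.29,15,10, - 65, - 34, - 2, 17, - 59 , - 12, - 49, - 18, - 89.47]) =[ - 100, - 98.29, - 94, - 89.47 , - 65 ,-59, - 49, - 34,-18, - 12,  -  2, 33/14,28/3, 10, 15, 17]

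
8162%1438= 972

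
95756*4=383024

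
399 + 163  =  562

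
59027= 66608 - 7581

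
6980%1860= 1400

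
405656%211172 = 194484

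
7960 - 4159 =3801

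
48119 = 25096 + 23023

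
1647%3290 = 1647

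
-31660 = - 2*15830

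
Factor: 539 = 7^2*11^1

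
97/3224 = 97/3224 =0.03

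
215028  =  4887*44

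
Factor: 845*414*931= 325691730= 2^1*3^2*5^1*7^2* 13^2* 19^1*23^1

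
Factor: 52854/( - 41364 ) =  - 23/18 = -2^( - 1)*3^( - 2)*23^1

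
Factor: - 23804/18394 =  - 22/17= - 2^1*11^1 * 17^ ( - 1)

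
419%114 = 77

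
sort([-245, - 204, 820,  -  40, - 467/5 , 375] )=[ - 245, - 204, - 467/5, - 40, 375, 820 ]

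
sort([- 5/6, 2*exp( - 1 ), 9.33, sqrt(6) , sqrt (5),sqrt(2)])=[ -5/6 , 2 * exp( - 1), sqrt (2), sqrt( 5), sqrt( 6 ), 9.33 ]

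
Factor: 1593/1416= 2^( - 3)*3^2 =9/8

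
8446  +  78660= 87106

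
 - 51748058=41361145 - 93109203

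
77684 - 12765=64919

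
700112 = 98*7144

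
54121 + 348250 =402371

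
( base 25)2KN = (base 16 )6ED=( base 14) 909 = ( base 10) 1773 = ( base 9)2380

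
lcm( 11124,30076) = 812052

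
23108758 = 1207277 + 21901481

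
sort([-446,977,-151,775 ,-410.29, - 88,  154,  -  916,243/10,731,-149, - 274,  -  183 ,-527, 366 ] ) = [ - 916, -527,-446, -410.29,-274,-183,-151,-149, - 88, 243/10, 154, 366,731,775,977 ] 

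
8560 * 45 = 385200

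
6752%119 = 88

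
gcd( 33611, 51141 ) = 1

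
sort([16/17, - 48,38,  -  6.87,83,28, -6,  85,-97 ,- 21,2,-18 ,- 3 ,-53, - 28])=[ - 97, - 53, - 48, - 28, - 21, - 18, - 6.87, - 6  ,-3  ,  16/17,2,28,38,  83, 85 ] 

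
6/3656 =3/1828 = 0.00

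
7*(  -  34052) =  - 238364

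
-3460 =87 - 3547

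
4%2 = 0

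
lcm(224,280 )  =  1120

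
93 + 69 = 162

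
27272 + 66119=93391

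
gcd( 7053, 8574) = 3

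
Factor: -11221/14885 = -5^( - 1 )* 7^2 * 13^(-1) = - 49/65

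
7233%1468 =1361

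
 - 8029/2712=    - 8029/2712 = - 2.96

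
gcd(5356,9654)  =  2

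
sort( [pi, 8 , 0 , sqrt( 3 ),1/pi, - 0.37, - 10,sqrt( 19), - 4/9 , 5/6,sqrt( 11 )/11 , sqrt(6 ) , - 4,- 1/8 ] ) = [-10,-4, - 4/9 , - 0.37, -1/8,0, sqrt(11 )/11 , 1/pi , 5/6, sqrt( 3),sqrt( 6),pi, sqrt( 19 ),8 ] 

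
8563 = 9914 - 1351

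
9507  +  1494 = 11001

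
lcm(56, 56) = 56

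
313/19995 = 313/19995= 0.02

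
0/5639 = 0 = 0.00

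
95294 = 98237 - 2943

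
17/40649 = 17/40649 =0.00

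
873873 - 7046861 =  - 6172988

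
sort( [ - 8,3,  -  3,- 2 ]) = [ - 8,  -  3,  -  2, 3 ]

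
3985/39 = 102+7/39 = 102.18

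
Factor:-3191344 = - 2^4*13^1 * 67^1*229^1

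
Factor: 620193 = 3^1*7^2*4219^1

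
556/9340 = 139/2335 = 0.06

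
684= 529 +155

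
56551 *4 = 226204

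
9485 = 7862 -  - 1623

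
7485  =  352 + 7133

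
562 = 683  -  121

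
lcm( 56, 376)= 2632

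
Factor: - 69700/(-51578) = 50/37 = 2^1*5^2* 37^ ( - 1)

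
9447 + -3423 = 6024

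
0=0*6337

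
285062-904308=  - 619246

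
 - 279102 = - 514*543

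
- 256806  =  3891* ( - 66 ) 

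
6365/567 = 6365/567 = 11.23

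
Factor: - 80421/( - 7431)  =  26807/2477 = 11^1*2437^1 * 2477^( - 1) 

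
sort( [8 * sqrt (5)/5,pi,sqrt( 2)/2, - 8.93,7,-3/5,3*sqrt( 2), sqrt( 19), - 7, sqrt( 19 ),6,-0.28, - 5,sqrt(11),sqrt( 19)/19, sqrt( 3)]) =[  -  8.93 , - 7, - 5, - 3/5, -0.28,sqrt(19)/19,sqrt( 2 ) /2,sqrt (3), pi, sqrt( 11),8*sqrt( 5)/5,3 *sqrt( 2), sqrt( 19), sqrt( 19),6,7 ]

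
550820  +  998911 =1549731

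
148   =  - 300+448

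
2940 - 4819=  - 1879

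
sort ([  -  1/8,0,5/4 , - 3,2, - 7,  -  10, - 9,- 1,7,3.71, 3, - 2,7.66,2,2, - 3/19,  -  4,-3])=[ - 10,-9, - 7,- 4, - 3 , - 3,  -  2, -1, -3/19, - 1/8, 0, 5/4, 2 , 2, 2 , 3,3.71,7,7.66] 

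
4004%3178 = 826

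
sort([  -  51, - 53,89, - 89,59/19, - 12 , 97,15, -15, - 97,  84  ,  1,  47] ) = [-97, -89, - 53 , - 51, - 15,  -  12,1 , 59/19 , 15,47, 84 , 89,97 ]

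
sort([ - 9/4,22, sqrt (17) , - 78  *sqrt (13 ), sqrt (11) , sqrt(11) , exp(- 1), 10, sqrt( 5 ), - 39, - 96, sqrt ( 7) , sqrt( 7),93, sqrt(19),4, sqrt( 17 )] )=[-78 * sqrt( 13 ), - 96, - 39, - 9/4,exp( - 1 ),sqrt( 5), sqrt(7 ), sqrt ( 7), sqrt(11), sqrt( 11 ), 4,sqrt( 17),sqrt(17), sqrt( 19 ),10,  22, 93]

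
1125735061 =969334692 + 156400369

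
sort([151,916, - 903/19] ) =[ - 903/19,151,916 ] 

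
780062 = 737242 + 42820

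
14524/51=14524/51  =  284.78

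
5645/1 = 5645 = 5645.00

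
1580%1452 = 128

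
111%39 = 33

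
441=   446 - 5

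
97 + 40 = 137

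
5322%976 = 442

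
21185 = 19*1115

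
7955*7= 55685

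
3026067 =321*9427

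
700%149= 104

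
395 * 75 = 29625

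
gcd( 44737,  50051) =1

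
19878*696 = 13835088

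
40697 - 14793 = 25904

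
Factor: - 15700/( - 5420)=785/271 =5^1*  157^1*271^( - 1 ) 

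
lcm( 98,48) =2352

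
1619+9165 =10784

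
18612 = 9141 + 9471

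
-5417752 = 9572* ( - 566)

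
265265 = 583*455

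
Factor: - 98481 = -3^1 * 17^1*1931^1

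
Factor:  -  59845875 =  - 3^1*5^3*159589^1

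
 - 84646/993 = - 86+752/993 = - 85.24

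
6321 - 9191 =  - 2870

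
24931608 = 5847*4264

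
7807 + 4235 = 12042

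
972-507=465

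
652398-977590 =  - 325192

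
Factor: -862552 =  - 2^3 * 137^1*787^1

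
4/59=4/59 = 0.07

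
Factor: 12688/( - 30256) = -13^1*31^(-1) = -13/31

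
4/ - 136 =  - 1/34= - 0.03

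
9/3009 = 3/1003=0.00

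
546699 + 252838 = 799537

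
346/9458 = 173/4729 =0.04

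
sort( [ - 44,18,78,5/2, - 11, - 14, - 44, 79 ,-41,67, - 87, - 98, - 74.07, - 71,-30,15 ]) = [ - 98, - 87,-74.07, - 71, - 44,- 44, - 41, - 30, - 14,-11,5/2,15, 18,67, 78,79]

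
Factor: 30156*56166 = 1693741896 = 2^3*3^2*7^1 * 11^1 * 23^1*37^1*359^1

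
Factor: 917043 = 3^1*239^1*1279^1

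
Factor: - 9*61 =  - 549 = -  3^2 * 61^1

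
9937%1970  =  87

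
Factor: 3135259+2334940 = 5470199 = 7^1*193^1*4049^1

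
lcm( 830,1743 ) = 17430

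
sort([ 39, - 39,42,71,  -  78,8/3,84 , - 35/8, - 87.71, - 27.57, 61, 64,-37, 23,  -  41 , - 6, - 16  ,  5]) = [ - 87.71, - 78,- 41,  -  39, - 37, - 27.57 , - 16, - 6, - 35/8,8/3,5,23, 39,42,61,  64,71,84 ] 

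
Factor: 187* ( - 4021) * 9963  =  -3^5*11^1*17^1*41^1*4021^1  =  - 7491448701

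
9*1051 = 9459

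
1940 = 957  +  983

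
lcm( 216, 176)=4752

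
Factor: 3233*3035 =9812155= 5^1*53^1*61^1*607^1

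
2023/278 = 2023/278 = 7.28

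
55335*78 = 4316130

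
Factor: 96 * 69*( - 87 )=  -  576288=- 2^5*3^3*23^1*29^1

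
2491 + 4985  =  7476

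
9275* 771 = 7151025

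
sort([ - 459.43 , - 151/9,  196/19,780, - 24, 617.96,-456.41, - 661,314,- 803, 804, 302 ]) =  [-803, - 661,  -  459.43,-456.41 ,-24, - 151/9,196/19, 302,314,617.96,780,804] 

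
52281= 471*111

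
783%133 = 118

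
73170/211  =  346 + 164/211 = 346.78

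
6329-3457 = 2872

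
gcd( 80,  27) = 1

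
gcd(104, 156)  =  52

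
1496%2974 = 1496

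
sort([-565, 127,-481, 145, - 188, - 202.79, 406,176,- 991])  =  [ - 991 , - 565, - 481 , - 202.79, - 188, 127, 145 , 176, 406]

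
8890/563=8890/563= 15.79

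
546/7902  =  91/1317 = 0.07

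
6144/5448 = 256/227 = 1.13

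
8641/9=960+1/9= 960.11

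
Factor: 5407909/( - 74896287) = -3^( - 1)*13^1*113^( - 1)*220933^( - 1)*415993^1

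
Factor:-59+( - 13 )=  - 2^3*3^2 =- 72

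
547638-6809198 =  - 6261560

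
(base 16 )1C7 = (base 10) 455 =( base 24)IN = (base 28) g7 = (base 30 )F5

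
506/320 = 253/160 = 1.58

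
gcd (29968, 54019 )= 1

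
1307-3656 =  - 2349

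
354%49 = 11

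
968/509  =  1 + 459/509  =  1.90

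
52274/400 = 26137/200 = 130.69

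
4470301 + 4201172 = 8671473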